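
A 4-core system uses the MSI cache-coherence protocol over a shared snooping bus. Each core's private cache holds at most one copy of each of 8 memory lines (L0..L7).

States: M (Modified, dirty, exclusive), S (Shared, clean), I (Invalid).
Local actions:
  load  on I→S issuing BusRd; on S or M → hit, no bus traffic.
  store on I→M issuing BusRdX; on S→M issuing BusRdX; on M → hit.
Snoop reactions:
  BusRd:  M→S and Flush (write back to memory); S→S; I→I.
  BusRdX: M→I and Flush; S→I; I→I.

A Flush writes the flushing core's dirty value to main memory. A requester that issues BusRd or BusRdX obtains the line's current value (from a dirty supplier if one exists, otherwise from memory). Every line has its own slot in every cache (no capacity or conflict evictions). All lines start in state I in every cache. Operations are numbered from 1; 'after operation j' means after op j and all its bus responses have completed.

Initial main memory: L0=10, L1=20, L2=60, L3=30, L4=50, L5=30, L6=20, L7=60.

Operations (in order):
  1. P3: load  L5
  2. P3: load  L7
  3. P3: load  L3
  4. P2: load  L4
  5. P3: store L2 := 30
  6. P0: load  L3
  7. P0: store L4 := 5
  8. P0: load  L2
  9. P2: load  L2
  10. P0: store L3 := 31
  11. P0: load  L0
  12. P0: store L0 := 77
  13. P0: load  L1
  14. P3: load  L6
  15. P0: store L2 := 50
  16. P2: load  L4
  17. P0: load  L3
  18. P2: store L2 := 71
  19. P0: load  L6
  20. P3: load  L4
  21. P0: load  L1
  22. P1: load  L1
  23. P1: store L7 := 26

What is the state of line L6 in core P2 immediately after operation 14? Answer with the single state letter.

[1] P3: load  L5 | P0:I, P1:I, P2:I, P3:S(30) | bus: BusRd
[2] P3: load  L7 | P0:I, P1:I, P2:I, P3:S(60) | bus: BusRd
[3] P3: load  L3 | P0:I, P1:I, P2:I, P3:S(30) | bus: BusRd
[4] P2: load  L4 | P0:I, P1:I, P2:S(50), P3:I | bus: BusRd
[5] P3: store L2 := 30 | P0:I, P1:I, P2:I, P3:M(30) | bus: BusRdX
[6] P0: load  L3 | P0:S(30), P1:I, P2:I, P3:S(30) | bus: BusRd
[7] P0: store L4 := 5 | P0:M(5), P1:I, P2:I, P3:I | bus: BusRdX
[8] P0: load  L2 | P0:S(30), P1:I, P2:I, P3:S(30) | bus: BusRd,Flush
[9] P2: load  L2 | P0:S(30), P1:I, P2:S(30), P3:S(30) | bus: BusRd
[10] P0: store L3 := 31 | P0:M(31), P1:I, P2:I, P3:I | bus: BusRdX
[11] P0: load  L0 | P0:S(10), P1:I, P2:I, P3:I | bus: BusRd
[12] P0: store L0 := 77 | P0:M(77), P1:I, P2:I, P3:I | bus: BusRdX
[13] P0: load  L1 | P0:S(20), P1:I, P2:I, P3:I | bus: BusRd
[14] P3: load  L6 | P0:I, P1:I, P2:I, P3:S(20) | bus: BusRd
[15] P0: store L2 := 50 | P0:M(50), P1:I, P2:I, P3:I | bus: BusRdX
[16] P2: load  L4 | P0:S(5), P1:I, P2:S(5), P3:I | bus: BusRd,Flush
[17] P0: load  L3 | P0:M(31), P1:I, P2:I, P3:I | bus: none
[18] P2: store L2 := 71 | P0:I, P1:I, P2:M(71), P3:I | bus: BusRdX,Flush
[19] P0: load  L6 | P0:S(20), P1:I, P2:I, P3:S(20) | bus: BusRd
[20] P3: load  L4 | P0:S(5), P1:I, P2:S(5), P3:S(5) | bus: BusRd
[21] P0: load  L1 | P0:S(20), P1:I, P2:I, P3:I | bus: none
[22] P1: load  L1 | P0:S(20), P1:S(20), P2:I, P3:I | bus: BusRd
[23] P1: store L7 := 26 | P0:I, P1:M(26), P2:I, P3:I | bus: BusRdX

state = I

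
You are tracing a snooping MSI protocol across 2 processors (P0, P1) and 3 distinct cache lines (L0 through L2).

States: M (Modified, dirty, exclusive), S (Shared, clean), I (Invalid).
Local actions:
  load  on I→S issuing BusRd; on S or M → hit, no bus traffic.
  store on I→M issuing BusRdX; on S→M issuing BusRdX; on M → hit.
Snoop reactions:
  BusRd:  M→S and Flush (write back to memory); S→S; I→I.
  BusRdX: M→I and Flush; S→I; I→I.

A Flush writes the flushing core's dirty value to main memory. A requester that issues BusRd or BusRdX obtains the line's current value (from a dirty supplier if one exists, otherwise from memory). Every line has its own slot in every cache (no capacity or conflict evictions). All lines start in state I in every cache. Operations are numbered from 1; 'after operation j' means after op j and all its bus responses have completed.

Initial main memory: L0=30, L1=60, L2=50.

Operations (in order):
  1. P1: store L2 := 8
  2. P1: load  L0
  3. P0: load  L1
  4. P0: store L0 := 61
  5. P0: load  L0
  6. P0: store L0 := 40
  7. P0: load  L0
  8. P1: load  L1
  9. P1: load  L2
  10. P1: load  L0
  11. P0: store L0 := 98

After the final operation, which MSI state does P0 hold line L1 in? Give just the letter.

state = S

[1] P1: store L2 := 8 | P0:I, P1:M(8) | bus: BusRdX
[2] P1: load  L0 | P0:I, P1:S(30) | bus: BusRd
[3] P0: load  L1 | P0:S(60), P1:I | bus: BusRd
[4] P0: store L0 := 61 | P0:M(61), P1:I | bus: BusRdX
[5] P0: load  L0 | P0:M(61), P1:I | bus: none
[6] P0: store L0 := 40 | P0:M(40), P1:I | bus: none
[7] P0: load  L0 | P0:M(40), P1:I | bus: none
[8] P1: load  L1 | P0:S(60), P1:S(60) | bus: BusRd
[9] P1: load  L2 | P0:I, P1:M(8) | bus: none
[10] P1: load  L0 | P0:S(40), P1:S(40) | bus: BusRd,Flush
[11] P0: store L0 := 98 | P0:M(98), P1:I | bus: BusRdX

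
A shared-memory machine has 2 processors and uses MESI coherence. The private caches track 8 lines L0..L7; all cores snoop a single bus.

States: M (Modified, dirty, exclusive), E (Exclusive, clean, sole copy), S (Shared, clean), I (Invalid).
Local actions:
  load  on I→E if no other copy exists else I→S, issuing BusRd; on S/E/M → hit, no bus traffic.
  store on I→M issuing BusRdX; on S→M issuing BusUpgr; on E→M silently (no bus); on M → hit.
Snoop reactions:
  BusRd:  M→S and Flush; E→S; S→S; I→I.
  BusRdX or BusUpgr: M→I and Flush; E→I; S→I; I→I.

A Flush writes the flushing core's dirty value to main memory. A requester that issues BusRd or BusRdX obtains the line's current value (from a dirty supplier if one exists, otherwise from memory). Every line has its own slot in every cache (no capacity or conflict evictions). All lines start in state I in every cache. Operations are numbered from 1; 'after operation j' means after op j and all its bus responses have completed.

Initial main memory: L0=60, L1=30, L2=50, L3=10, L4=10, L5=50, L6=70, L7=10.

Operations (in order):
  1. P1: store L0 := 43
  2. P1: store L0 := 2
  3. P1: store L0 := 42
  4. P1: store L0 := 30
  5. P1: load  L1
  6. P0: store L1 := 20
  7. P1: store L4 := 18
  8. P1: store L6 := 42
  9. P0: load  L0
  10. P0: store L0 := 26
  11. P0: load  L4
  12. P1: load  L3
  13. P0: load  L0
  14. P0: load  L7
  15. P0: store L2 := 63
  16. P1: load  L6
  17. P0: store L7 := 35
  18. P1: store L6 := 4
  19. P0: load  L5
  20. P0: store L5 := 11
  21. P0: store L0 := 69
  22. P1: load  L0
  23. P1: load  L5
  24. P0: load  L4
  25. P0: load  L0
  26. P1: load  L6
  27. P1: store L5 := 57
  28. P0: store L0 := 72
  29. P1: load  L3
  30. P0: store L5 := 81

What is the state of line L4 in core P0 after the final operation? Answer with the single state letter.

state = S

  op1 P1: store L0 := 43 → I/M on L0; bus BusRdX; mem=60
  op2 P1: store L0 := 2 → I/M on L0; bus (none); mem=60
  op3 P1: store L0 := 42 → I/M on L0; bus (none); mem=60
  op4 P1: store L0 := 30 → I/M on L0; bus (none); mem=60
  op5 P1: load  L1 → I/E on L1; bus BusRd; mem=30
  op6 P0: store L1 := 20 → M/I on L1; bus BusRdX; mem=30
  op7 P1: store L4 := 18 → I/M on L4; bus BusRdX; mem=10
  op8 P1: store L6 := 42 → I/M on L6; bus BusRdX; mem=70
  op9 P0: load  L0 → S/S on L0; bus BusRd Flush; mem=30
  op10 P0: store L0 := 26 → M/I on L0; bus BusUpgr; mem=30
  op11 P0: load  L4 → S/S on L4; bus BusRd Flush; mem=18
  op12 P1: load  L3 → I/E on L3; bus BusRd; mem=10
  op13 P0: load  L0 → M/I on L0; bus (none); mem=30
  op14 P0: load  L7 → E/I on L7; bus BusRd; mem=10
  op15 P0: store L2 := 63 → M/I on L2; bus BusRdX; mem=50
  op16 P1: load  L6 → I/M on L6; bus (none); mem=70
  op17 P0: store L7 := 35 → M/I on L7; bus (none); mem=10
  op18 P1: store L6 := 4 → I/M on L6; bus (none); mem=70
  op19 P0: load  L5 → E/I on L5; bus BusRd; mem=50
  op20 P0: store L5 := 11 → M/I on L5; bus (none); mem=50
  op21 P0: store L0 := 69 → M/I on L0; bus (none); mem=30
  op22 P1: load  L0 → S/S on L0; bus BusRd Flush; mem=69
  op23 P1: load  L5 → S/S on L5; bus BusRd Flush; mem=11
  op24 P0: load  L4 → S/S on L4; bus (none); mem=18
  op25 P0: load  L0 → S/S on L0; bus (none); mem=69
  op26 P1: load  L6 → I/M on L6; bus (none); mem=70
  op27 P1: store L5 := 57 → I/M on L5; bus BusUpgr; mem=11
  op28 P0: store L0 := 72 → M/I on L0; bus BusUpgr; mem=69
  op29 P1: load  L3 → I/E on L3; bus (none); mem=10
  op30 P0: store L5 := 81 → M/I on L5; bus BusRdX Flush; mem=57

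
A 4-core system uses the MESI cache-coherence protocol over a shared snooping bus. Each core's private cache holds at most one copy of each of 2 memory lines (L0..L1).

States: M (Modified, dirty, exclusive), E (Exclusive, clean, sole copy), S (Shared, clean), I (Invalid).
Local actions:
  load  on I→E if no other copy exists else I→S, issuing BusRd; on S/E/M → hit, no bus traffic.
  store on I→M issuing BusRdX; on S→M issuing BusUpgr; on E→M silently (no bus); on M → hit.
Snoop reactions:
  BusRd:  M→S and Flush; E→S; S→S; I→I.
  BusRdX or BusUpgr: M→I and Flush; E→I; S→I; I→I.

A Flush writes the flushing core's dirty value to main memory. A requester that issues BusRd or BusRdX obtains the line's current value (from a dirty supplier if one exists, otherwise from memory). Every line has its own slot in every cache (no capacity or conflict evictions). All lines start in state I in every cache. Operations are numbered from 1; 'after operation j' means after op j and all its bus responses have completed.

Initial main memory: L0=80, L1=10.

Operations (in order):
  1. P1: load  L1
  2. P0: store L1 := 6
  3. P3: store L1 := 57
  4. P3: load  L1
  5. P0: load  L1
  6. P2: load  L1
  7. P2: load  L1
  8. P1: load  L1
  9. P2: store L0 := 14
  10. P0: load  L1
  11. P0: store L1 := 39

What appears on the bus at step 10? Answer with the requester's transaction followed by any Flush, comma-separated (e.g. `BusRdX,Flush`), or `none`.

1. P1: load  L1  bus=[BusRd]  L1: P0=I P1=E P2=I P3=I  mem[L1]=10
2. P0: store L1 := 6  bus=[BusRdX]  L1: P0=M P1=I P2=I P3=I  mem[L1]=10
3. P3: store L1 := 57  bus=[BusRdX,Flush]  L1: P0=I P1=I P2=I P3=M  mem[L1]=6
4. P3: load  L1  bus=[-]  L1: P0=I P1=I P2=I P3=M  mem[L1]=6
5. P0: load  L1  bus=[BusRd,Flush]  L1: P0=S P1=I P2=I P3=S  mem[L1]=57
6. P2: load  L1  bus=[BusRd]  L1: P0=S P1=I P2=S P3=S  mem[L1]=57
7. P2: load  L1  bus=[-]  L1: P0=S P1=I P2=S P3=S  mem[L1]=57
8. P1: load  L1  bus=[BusRd]  L1: P0=S P1=S P2=S P3=S  mem[L1]=57
9. P2: store L0 := 14  bus=[BusRdX]  L0: P0=I P1=I P2=M P3=I  mem[L0]=80
10. P0: load  L1  bus=[-]  L1: P0=S P1=S P2=S P3=S  mem[L1]=57
11. P0: store L1 := 39  bus=[BusUpgr]  L1: P0=M P1=I P2=I P3=I  mem[L1]=57

bus = none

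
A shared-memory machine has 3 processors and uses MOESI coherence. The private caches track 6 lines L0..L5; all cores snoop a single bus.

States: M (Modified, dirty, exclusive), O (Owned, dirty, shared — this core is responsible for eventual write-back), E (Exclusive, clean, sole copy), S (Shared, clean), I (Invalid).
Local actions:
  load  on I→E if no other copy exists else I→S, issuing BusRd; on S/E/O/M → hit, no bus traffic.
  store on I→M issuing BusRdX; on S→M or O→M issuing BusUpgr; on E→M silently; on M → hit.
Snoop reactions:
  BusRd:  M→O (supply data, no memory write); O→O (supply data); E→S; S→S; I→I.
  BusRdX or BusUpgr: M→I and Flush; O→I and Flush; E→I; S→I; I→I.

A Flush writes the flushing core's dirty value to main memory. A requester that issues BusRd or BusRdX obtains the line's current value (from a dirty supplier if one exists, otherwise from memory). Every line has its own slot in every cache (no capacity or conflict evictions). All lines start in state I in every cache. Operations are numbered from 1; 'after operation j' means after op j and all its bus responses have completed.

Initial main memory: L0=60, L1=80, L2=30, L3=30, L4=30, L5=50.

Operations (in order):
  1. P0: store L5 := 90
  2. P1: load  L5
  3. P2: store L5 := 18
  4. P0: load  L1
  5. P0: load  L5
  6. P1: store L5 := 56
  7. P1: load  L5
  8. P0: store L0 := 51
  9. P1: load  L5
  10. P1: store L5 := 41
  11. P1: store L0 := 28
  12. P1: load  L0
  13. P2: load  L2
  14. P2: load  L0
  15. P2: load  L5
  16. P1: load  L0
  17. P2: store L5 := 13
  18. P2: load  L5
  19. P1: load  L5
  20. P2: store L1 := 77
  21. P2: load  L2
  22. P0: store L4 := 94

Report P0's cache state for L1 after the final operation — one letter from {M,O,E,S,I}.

state = I

  op1 P0: store L5 := 90 → M/I/I on L5; bus BusRdX; mem=50
  op2 P1: load  L5 → O/S/I on L5; bus BusRd; mem=50
  op3 P2: store L5 := 18 → I/I/M on L5; bus BusRdX Flush; mem=90
  op4 P0: load  L1 → E/I/I on L1; bus BusRd; mem=80
  op5 P0: load  L5 → S/I/O on L5; bus BusRd; mem=90
  op6 P1: store L5 := 56 → I/M/I on L5; bus BusRdX Flush; mem=18
  op7 P1: load  L5 → I/M/I on L5; bus (none); mem=18
  op8 P0: store L0 := 51 → M/I/I on L0; bus BusRdX; mem=60
  op9 P1: load  L5 → I/M/I on L5; bus (none); mem=18
  op10 P1: store L5 := 41 → I/M/I on L5; bus (none); mem=18
  op11 P1: store L0 := 28 → I/M/I on L0; bus BusRdX Flush; mem=51
  op12 P1: load  L0 → I/M/I on L0; bus (none); mem=51
  op13 P2: load  L2 → I/I/E on L2; bus BusRd; mem=30
  op14 P2: load  L0 → I/O/S on L0; bus BusRd; mem=51
  op15 P2: load  L5 → I/O/S on L5; bus BusRd; mem=18
  op16 P1: load  L0 → I/O/S on L0; bus (none); mem=51
  op17 P2: store L5 := 13 → I/I/M on L5; bus BusUpgr Flush; mem=41
  op18 P2: load  L5 → I/I/M on L5; bus (none); mem=41
  op19 P1: load  L5 → I/S/O on L5; bus BusRd; mem=41
  op20 P2: store L1 := 77 → I/I/M on L1; bus BusRdX; mem=80
  op21 P2: load  L2 → I/I/E on L2; bus (none); mem=30
  op22 P0: store L4 := 94 → M/I/I on L4; bus BusRdX; mem=30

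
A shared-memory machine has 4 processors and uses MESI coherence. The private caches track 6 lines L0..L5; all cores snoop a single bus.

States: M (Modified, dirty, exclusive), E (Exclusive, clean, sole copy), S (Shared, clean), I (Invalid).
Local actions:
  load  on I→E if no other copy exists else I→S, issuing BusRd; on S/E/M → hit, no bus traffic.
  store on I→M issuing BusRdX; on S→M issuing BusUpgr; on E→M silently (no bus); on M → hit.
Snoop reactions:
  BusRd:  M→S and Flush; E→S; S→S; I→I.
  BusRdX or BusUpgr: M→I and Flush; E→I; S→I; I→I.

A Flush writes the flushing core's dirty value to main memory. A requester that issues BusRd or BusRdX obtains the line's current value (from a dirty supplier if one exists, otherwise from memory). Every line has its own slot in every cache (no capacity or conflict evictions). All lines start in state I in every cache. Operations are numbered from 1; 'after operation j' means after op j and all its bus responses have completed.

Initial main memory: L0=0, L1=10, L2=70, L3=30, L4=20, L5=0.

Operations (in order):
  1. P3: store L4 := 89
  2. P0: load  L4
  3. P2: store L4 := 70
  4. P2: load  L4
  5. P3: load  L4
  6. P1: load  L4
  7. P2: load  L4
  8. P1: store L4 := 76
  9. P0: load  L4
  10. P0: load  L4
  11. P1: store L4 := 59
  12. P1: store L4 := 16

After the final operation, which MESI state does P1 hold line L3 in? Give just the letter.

state = I

1. P3: store L4 := 89  bus=[BusRdX]  L4: P0=I P1=I P2=I P3=M  mem[L4]=20
2. P0: load  L4  bus=[BusRd,Flush]  L4: P0=S P1=I P2=I P3=S  mem[L4]=89
3. P2: store L4 := 70  bus=[BusRdX]  L4: P0=I P1=I P2=M P3=I  mem[L4]=89
4. P2: load  L4  bus=[-]  L4: P0=I P1=I P2=M P3=I  mem[L4]=89
5. P3: load  L4  bus=[BusRd,Flush]  L4: P0=I P1=I P2=S P3=S  mem[L4]=70
6. P1: load  L4  bus=[BusRd]  L4: P0=I P1=S P2=S P3=S  mem[L4]=70
7. P2: load  L4  bus=[-]  L4: P0=I P1=S P2=S P3=S  mem[L4]=70
8. P1: store L4 := 76  bus=[BusUpgr]  L4: P0=I P1=M P2=I P3=I  mem[L4]=70
9. P0: load  L4  bus=[BusRd,Flush]  L4: P0=S P1=S P2=I P3=I  mem[L4]=76
10. P0: load  L4  bus=[-]  L4: P0=S P1=S P2=I P3=I  mem[L4]=76
11. P1: store L4 := 59  bus=[BusUpgr]  L4: P0=I P1=M P2=I P3=I  mem[L4]=76
12. P1: store L4 := 16  bus=[-]  L4: P0=I P1=M P2=I P3=I  mem[L4]=76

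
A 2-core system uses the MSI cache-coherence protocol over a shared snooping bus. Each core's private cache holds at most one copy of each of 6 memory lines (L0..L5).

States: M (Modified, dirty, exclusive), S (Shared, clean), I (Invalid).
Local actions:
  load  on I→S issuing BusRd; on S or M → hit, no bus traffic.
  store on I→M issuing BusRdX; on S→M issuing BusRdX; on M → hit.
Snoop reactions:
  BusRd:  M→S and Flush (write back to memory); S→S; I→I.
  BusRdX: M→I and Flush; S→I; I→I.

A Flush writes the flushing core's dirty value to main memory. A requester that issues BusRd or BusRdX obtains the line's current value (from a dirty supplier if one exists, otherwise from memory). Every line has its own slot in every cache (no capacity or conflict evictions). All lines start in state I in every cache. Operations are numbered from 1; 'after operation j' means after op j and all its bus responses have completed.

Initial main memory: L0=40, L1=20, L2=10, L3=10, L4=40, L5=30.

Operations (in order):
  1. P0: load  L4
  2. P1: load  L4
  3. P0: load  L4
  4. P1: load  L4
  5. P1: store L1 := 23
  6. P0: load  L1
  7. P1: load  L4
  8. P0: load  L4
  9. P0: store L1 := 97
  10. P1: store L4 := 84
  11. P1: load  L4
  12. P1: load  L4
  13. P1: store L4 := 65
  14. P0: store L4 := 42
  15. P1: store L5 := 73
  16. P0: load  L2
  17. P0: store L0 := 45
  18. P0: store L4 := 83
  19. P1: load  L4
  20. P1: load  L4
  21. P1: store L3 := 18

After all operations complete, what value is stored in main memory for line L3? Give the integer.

memory[L3] = 10

[1] P0: load  L4 | P0:S(40), P1:I | bus: BusRd
[2] P1: load  L4 | P0:S(40), P1:S(40) | bus: BusRd
[3] P0: load  L4 | P0:S(40), P1:S(40) | bus: none
[4] P1: load  L4 | P0:S(40), P1:S(40) | bus: none
[5] P1: store L1 := 23 | P0:I, P1:M(23) | bus: BusRdX
[6] P0: load  L1 | P0:S(23), P1:S(23) | bus: BusRd,Flush
[7] P1: load  L4 | P0:S(40), P1:S(40) | bus: none
[8] P0: load  L4 | P0:S(40), P1:S(40) | bus: none
[9] P0: store L1 := 97 | P0:M(97), P1:I | bus: BusRdX
[10] P1: store L4 := 84 | P0:I, P1:M(84) | bus: BusRdX
[11] P1: load  L4 | P0:I, P1:M(84) | bus: none
[12] P1: load  L4 | P0:I, P1:M(84) | bus: none
[13] P1: store L4 := 65 | P0:I, P1:M(65) | bus: none
[14] P0: store L4 := 42 | P0:M(42), P1:I | bus: BusRdX,Flush
[15] P1: store L5 := 73 | P0:I, P1:M(73) | bus: BusRdX
[16] P0: load  L2 | P0:S(10), P1:I | bus: BusRd
[17] P0: store L0 := 45 | P0:M(45), P1:I | bus: BusRdX
[18] P0: store L4 := 83 | P0:M(83), P1:I | bus: none
[19] P1: load  L4 | P0:S(83), P1:S(83) | bus: BusRd,Flush
[20] P1: load  L4 | P0:S(83), P1:S(83) | bus: none
[21] P1: store L3 := 18 | P0:I, P1:M(18) | bus: BusRdX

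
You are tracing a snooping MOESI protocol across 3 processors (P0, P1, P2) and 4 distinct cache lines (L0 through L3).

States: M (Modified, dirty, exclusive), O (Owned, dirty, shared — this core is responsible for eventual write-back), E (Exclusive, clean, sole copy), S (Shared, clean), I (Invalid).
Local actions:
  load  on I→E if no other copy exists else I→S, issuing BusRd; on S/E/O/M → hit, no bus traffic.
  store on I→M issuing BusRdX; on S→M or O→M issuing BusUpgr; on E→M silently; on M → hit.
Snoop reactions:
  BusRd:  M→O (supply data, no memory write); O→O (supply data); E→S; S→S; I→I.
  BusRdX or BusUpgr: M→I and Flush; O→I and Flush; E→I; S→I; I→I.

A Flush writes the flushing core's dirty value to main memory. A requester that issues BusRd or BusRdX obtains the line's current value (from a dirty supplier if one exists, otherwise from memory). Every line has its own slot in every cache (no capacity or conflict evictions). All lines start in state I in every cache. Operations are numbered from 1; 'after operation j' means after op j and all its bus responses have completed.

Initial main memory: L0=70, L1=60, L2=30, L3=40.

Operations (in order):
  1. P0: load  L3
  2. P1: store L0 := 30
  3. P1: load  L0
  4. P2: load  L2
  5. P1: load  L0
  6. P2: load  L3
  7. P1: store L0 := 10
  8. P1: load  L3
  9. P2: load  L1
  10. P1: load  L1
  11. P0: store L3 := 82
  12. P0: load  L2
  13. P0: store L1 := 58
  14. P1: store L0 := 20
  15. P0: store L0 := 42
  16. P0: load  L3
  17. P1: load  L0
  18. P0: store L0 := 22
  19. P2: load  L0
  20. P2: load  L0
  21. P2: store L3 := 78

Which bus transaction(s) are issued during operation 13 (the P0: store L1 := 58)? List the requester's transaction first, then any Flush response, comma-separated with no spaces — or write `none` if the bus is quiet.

bus = BusRdX

[1] P0: load  L3 | P0:E(40), P1:I, P2:I | bus: BusRd
[2] P1: store L0 := 30 | P0:I, P1:M(30), P2:I | bus: BusRdX
[3] P1: load  L0 | P0:I, P1:M(30), P2:I | bus: none
[4] P2: load  L2 | P0:I, P1:I, P2:E(30) | bus: BusRd
[5] P1: load  L0 | P0:I, P1:M(30), P2:I | bus: none
[6] P2: load  L3 | P0:S(40), P1:I, P2:S(40) | bus: BusRd
[7] P1: store L0 := 10 | P0:I, P1:M(10), P2:I | bus: none
[8] P1: load  L3 | P0:S(40), P1:S(40), P2:S(40) | bus: BusRd
[9] P2: load  L1 | P0:I, P1:I, P2:E(60) | bus: BusRd
[10] P1: load  L1 | P0:I, P1:S(60), P2:S(60) | bus: BusRd
[11] P0: store L3 := 82 | P0:M(82), P1:I, P2:I | bus: BusUpgr
[12] P0: load  L2 | P0:S(30), P1:I, P2:S(30) | bus: BusRd
[13] P0: store L1 := 58 | P0:M(58), P1:I, P2:I | bus: BusRdX
[14] P1: store L0 := 20 | P0:I, P1:M(20), P2:I | bus: none
[15] P0: store L0 := 42 | P0:M(42), P1:I, P2:I | bus: BusRdX,Flush
[16] P0: load  L3 | P0:M(82), P1:I, P2:I | bus: none
[17] P1: load  L0 | P0:O(42), P1:S(42), P2:I | bus: BusRd
[18] P0: store L0 := 22 | P0:M(22), P1:I, P2:I | bus: BusUpgr
[19] P2: load  L0 | P0:O(22), P1:I, P2:S(22) | bus: BusRd
[20] P2: load  L0 | P0:O(22), P1:I, P2:S(22) | bus: none
[21] P2: store L3 := 78 | P0:I, P1:I, P2:M(78) | bus: BusRdX,Flush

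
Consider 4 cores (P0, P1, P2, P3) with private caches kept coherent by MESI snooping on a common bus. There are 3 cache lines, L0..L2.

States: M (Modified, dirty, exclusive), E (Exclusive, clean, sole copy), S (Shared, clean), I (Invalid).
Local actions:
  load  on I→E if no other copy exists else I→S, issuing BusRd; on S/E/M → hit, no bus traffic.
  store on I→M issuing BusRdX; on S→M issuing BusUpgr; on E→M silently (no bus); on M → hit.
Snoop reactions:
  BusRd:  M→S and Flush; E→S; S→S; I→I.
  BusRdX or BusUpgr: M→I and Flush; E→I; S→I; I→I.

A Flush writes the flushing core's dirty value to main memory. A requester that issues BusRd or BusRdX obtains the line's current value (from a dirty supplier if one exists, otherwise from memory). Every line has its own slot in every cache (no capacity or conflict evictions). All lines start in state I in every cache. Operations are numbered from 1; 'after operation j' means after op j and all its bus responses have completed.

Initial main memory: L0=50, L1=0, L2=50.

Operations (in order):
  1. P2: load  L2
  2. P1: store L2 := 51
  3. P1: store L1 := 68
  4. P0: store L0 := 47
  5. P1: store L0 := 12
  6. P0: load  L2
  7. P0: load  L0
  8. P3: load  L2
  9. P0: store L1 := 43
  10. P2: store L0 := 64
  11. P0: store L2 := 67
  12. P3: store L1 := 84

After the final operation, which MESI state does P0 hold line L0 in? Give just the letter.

[1] P2: load  L2 | P0:I, P1:I, P2:E(50), P3:I | bus: BusRd
[2] P1: store L2 := 51 | P0:I, P1:M(51), P2:I, P3:I | bus: BusRdX
[3] P1: store L1 := 68 | P0:I, P1:M(68), P2:I, P3:I | bus: BusRdX
[4] P0: store L0 := 47 | P0:M(47), P1:I, P2:I, P3:I | bus: BusRdX
[5] P1: store L0 := 12 | P0:I, P1:M(12), P2:I, P3:I | bus: BusRdX,Flush
[6] P0: load  L2 | P0:S(51), P1:S(51), P2:I, P3:I | bus: BusRd,Flush
[7] P0: load  L0 | P0:S(12), P1:S(12), P2:I, P3:I | bus: BusRd,Flush
[8] P3: load  L2 | P0:S(51), P1:S(51), P2:I, P3:S(51) | bus: BusRd
[9] P0: store L1 := 43 | P0:M(43), P1:I, P2:I, P3:I | bus: BusRdX,Flush
[10] P2: store L0 := 64 | P0:I, P1:I, P2:M(64), P3:I | bus: BusRdX
[11] P0: store L2 := 67 | P0:M(67), P1:I, P2:I, P3:I | bus: BusUpgr
[12] P3: store L1 := 84 | P0:I, P1:I, P2:I, P3:M(84) | bus: BusRdX,Flush

state = I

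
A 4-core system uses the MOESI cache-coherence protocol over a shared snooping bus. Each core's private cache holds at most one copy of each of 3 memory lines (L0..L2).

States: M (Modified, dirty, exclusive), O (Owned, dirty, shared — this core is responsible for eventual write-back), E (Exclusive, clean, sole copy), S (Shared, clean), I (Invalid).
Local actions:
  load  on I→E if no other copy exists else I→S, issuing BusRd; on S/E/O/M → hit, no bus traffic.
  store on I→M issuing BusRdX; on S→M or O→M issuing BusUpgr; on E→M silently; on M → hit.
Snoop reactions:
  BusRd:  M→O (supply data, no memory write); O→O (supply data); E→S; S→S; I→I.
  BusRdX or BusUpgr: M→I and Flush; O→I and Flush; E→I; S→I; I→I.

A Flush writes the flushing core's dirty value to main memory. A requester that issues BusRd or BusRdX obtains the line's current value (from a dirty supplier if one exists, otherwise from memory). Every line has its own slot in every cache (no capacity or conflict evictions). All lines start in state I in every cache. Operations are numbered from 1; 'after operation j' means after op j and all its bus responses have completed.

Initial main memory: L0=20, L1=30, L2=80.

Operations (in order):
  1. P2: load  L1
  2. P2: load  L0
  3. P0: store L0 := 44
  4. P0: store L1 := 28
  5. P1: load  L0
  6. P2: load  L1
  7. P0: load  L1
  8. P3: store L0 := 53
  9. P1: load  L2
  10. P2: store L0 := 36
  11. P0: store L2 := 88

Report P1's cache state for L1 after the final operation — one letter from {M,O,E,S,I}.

state = I

[1] P2: load  L1 | P0:I, P1:I, P2:E(30), P3:I | bus: BusRd
[2] P2: load  L0 | P0:I, P1:I, P2:E(20), P3:I | bus: BusRd
[3] P0: store L0 := 44 | P0:M(44), P1:I, P2:I, P3:I | bus: BusRdX
[4] P0: store L1 := 28 | P0:M(28), P1:I, P2:I, P3:I | bus: BusRdX
[5] P1: load  L0 | P0:O(44), P1:S(44), P2:I, P3:I | bus: BusRd
[6] P2: load  L1 | P0:O(28), P1:I, P2:S(28), P3:I | bus: BusRd
[7] P0: load  L1 | P0:O(28), P1:I, P2:S(28), P3:I | bus: none
[8] P3: store L0 := 53 | P0:I, P1:I, P2:I, P3:M(53) | bus: BusRdX,Flush
[9] P1: load  L2 | P0:I, P1:E(80), P2:I, P3:I | bus: BusRd
[10] P2: store L0 := 36 | P0:I, P1:I, P2:M(36), P3:I | bus: BusRdX,Flush
[11] P0: store L2 := 88 | P0:M(88), P1:I, P2:I, P3:I | bus: BusRdX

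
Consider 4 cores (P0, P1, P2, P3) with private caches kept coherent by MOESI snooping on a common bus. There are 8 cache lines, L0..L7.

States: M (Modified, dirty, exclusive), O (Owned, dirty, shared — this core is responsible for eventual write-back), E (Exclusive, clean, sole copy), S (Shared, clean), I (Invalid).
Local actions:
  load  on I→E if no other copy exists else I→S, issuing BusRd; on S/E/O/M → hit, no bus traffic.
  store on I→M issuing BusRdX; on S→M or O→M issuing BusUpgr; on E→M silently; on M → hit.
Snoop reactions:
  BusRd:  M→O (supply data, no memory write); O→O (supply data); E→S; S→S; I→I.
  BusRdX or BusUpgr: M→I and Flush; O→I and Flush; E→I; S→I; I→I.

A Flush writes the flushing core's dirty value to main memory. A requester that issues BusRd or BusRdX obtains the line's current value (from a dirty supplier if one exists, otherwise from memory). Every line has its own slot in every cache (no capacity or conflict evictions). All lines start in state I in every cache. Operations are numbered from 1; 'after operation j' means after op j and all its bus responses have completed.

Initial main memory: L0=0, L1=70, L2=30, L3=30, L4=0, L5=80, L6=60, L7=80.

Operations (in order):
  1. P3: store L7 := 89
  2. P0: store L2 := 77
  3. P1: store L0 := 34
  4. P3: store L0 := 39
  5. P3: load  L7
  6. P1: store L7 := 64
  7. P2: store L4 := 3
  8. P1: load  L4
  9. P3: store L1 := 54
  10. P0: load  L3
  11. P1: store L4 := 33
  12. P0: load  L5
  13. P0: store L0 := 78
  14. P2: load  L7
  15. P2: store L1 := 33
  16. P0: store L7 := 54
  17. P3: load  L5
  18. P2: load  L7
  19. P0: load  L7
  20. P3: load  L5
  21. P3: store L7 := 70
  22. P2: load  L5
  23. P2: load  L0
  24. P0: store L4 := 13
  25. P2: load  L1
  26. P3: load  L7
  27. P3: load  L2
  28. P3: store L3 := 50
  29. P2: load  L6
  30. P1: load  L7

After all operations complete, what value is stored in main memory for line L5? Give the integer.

step 1: P3: store L7 := 89  ⟶  IIIM  (L7)  txn=BusRdX  M[L7]=80
step 2: P0: store L2 := 77  ⟶  MIII  (L2)  txn=BusRdX  M[L2]=30
step 3: P1: store L0 := 34  ⟶  IMII  (L0)  txn=BusRdX  M[L0]=0
step 4: P3: store L0 := 39  ⟶  IIIM  (L0)  txn=BusRdX+Flush  M[L0]=34
step 5: P3: load  L7  ⟶  IIIM  (L7)  txn=∅  M[L7]=80
step 6: P1: store L7 := 64  ⟶  IMII  (L7)  txn=BusRdX+Flush  M[L7]=89
step 7: P2: store L4 := 3  ⟶  IIMI  (L4)  txn=BusRdX  M[L4]=0
step 8: P1: load  L4  ⟶  ISOI  (L4)  txn=BusRd  M[L4]=0
step 9: P3: store L1 := 54  ⟶  IIIM  (L1)  txn=BusRdX  M[L1]=70
step 10: P0: load  L3  ⟶  EIII  (L3)  txn=BusRd  M[L3]=30
step 11: P1: store L4 := 33  ⟶  IMII  (L4)  txn=BusUpgr+Flush  M[L4]=3
step 12: P0: load  L5  ⟶  EIII  (L5)  txn=BusRd  M[L5]=80
step 13: P0: store L0 := 78  ⟶  MIII  (L0)  txn=BusRdX+Flush  M[L0]=39
step 14: P2: load  L7  ⟶  IOSI  (L7)  txn=BusRd  M[L7]=89
step 15: P2: store L1 := 33  ⟶  IIMI  (L1)  txn=BusRdX+Flush  M[L1]=54
step 16: P0: store L7 := 54  ⟶  MIII  (L7)  txn=BusRdX+Flush  M[L7]=64
step 17: P3: load  L5  ⟶  SIIS  (L5)  txn=BusRd  M[L5]=80
step 18: P2: load  L7  ⟶  OISI  (L7)  txn=BusRd  M[L7]=64
step 19: P0: load  L7  ⟶  OISI  (L7)  txn=∅  M[L7]=64
step 20: P3: load  L5  ⟶  SIIS  (L5)  txn=∅  M[L5]=80
step 21: P3: store L7 := 70  ⟶  IIIM  (L7)  txn=BusRdX+Flush  M[L7]=54
step 22: P2: load  L5  ⟶  SISS  (L5)  txn=BusRd  M[L5]=80
step 23: P2: load  L0  ⟶  OISI  (L0)  txn=BusRd  M[L0]=39
step 24: P0: store L4 := 13  ⟶  MIII  (L4)  txn=BusRdX+Flush  M[L4]=33
step 25: P2: load  L1  ⟶  IIMI  (L1)  txn=∅  M[L1]=54
step 26: P3: load  L7  ⟶  IIIM  (L7)  txn=∅  M[L7]=54
step 27: P3: load  L2  ⟶  OIIS  (L2)  txn=BusRd  M[L2]=30
step 28: P3: store L3 := 50  ⟶  IIIM  (L3)  txn=BusRdX  M[L3]=30
step 29: P2: load  L6  ⟶  IIEI  (L6)  txn=BusRd  M[L6]=60
step 30: P1: load  L7  ⟶  ISIO  (L7)  txn=BusRd  M[L7]=54

memory[L5] = 80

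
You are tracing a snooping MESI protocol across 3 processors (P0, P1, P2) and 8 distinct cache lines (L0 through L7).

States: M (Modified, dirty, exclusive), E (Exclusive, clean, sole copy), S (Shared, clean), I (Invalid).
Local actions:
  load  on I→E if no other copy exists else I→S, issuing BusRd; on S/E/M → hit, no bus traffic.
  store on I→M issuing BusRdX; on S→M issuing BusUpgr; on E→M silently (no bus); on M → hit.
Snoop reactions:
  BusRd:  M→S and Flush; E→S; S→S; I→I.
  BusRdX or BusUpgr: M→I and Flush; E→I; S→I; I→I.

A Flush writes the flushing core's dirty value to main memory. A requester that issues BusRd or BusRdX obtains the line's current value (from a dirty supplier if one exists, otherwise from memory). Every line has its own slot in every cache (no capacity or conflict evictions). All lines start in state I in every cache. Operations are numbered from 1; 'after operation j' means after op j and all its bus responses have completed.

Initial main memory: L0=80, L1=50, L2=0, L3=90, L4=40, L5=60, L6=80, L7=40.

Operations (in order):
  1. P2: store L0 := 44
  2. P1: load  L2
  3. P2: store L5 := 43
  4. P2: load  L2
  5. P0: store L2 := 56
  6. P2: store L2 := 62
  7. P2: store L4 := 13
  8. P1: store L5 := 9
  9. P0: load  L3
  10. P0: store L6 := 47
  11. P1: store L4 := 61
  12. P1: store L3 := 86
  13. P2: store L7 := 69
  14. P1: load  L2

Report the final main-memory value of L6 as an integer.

memory[L6] = 80

  op1 P2: store L0 := 44 → I/I/M on L0; bus BusRdX; mem=80
  op2 P1: load  L2 → I/E/I on L2; bus BusRd; mem=0
  op3 P2: store L5 := 43 → I/I/M on L5; bus BusRdX; mem=60
  op4 P2: load  L2 → I/S/S on L2; bus BusRd; mem=0
  op5 P0: store L2 := 56 → M/I/I on L2; bus BusRdX; mem=0
  op6 P2: store L2 := 62 → I/I/M on L2; bus BusRdX Flush; mem=56
  op7 P2: store L4 := 13 → I/I/M on L4; bus BusRdX; mem=40
  op8 P1: store L5 := 9 → I/M/I on L5; bus BusRdX Flush; mem=43
  op9 P0: load  L3 → E/I/I on L3; bus BusRd; mem=90
  op10 P0: store L6 := 47 → M/I/I on L6; bus BusRdX; mem=80
  op11 P1: store L4 := 61 → I/M/I on L4; bus BusRdX Flush; mem=13
  op12 P1: store L3 := 86 → I/M/I on L3; bus BusRdX; mem=90
  op13 P2: store L7 := 69 → I/I/M on L7; bus BusRdX; mem=40
  op14 P1: load  L2 → I/S/S on L2; bus BusRd Flush; mem=62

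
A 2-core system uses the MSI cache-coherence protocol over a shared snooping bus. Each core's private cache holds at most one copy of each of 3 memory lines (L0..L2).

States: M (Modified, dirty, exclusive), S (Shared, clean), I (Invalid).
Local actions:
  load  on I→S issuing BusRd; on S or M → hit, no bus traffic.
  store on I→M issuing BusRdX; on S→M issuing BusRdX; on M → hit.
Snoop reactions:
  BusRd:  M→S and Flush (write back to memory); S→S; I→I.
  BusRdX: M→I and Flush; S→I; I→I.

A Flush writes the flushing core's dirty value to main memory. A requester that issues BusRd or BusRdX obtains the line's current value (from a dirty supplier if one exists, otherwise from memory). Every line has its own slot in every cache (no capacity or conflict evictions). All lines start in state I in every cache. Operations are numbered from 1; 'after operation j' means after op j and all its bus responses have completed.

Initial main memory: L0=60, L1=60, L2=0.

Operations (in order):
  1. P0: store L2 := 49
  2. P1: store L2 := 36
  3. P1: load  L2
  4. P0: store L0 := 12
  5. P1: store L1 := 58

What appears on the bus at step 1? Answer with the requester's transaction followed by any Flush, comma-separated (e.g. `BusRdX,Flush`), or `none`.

[1] P0: store L2 := 49 | P0:M(49), P1:I | bus: BusRdX
[2] P1: store L2 := 36 | P0:I, P1:M(36) | bus: BusRdX,Flush
[3] P1: load  L2 | P0:I, P1:M(36) | bus: none
[4] P0: store L0 := 12 | P0:M(12), P1:I | bus: BusRdX
[5] P1: store L1 := 58 | P0:I, P1:M(58) | bus: BusRdX

bus = BusRdX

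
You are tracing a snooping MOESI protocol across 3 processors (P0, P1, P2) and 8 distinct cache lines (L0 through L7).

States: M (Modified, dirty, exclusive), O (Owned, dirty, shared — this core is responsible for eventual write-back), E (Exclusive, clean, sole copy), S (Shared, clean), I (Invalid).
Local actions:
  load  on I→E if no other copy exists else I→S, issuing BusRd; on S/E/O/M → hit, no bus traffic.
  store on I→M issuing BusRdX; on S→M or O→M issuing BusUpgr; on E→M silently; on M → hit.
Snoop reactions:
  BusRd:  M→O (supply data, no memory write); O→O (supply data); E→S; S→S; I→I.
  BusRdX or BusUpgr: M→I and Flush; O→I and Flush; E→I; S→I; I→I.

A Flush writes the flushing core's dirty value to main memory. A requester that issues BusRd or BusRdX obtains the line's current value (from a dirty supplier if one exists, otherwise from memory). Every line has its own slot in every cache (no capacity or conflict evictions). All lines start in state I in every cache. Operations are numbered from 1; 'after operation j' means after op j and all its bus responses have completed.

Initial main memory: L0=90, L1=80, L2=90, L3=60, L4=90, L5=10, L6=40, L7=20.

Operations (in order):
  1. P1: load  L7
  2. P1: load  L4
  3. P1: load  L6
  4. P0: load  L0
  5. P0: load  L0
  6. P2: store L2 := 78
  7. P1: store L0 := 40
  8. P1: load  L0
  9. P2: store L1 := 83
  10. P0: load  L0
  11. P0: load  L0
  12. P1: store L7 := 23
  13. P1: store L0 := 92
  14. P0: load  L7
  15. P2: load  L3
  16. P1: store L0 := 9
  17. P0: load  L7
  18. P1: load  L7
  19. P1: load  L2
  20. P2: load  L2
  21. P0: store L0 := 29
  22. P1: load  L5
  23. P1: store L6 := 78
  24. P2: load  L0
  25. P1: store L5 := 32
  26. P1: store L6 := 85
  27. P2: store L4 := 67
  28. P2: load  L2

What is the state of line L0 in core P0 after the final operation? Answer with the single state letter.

  op1 P1: load  L7 → I/E/I on L7; bus BusRd; mem=20
  op2 P1: load  L4 → I/E/I on L4; bus BusRd; mem=90
  op3 P1: load  L6 → I/E/I on L6; bus BusRd; mem=40
  op4 P0: load  L0 → E/I/I on L0; bus BusRd; mem=90
  op5 P0: load  L0 → E/I/I on L0; bus (none); mem=90
  op6 P2: store L2 := 78 → I/I/M on L2; bus BusRdX; mem=90
  op7 P1: store L0 := 40 → I/M/I on L0; bus BusRdX; mem=90
  op8 P1: load  L0 → I/M/I on L0; bus (none); mem=90
  op9 P2: store L1 := 83 → I/I/M on L1; bus BusRdX; mem=80
  op10 P0: load  L0 → S/O/I on L0; bus BusRd; mem=90
  op11 P0: load  L0 → S/O/I on L0; bus (none); mem=90
  op12 P1: store L7 := 23 → I/M/I on L7; bus (none); mem=20
  op13 P1: store L0 := 92 → I/M/I on L0; bus BusUpgr; mem=90
  op14 P0: load  L7 → S/O/I on L7; bus BusRd; mem=20
  op15 P2: load  L3 → I/I/E on L3; bus BusRd; mem=60
  op16 P1: store L0 := 9 → I/M/I on L0; bus (none); mem=90
  op17 P0: load  L7 → S/O/I on L7; bus (none); mem=20
  op18 P1: load  L7 → S/O/I on L7; bus (none); mem=20
  op19 P1: load  L2 → I/S/O on L2; bus BusRd; mem=90
  op20 P2: load  L2 → I/S/O on L2; bus (none); mem=90
  op21 P0: store L0 := 29 → M/I/I on L0; bus BusRdX Flush; mem=9
  op22 P1: load  L5 → I/E/I on L5; bus BusRd; mem=10
  op23 P1: store L6 := 78 → I/M/I on L6; bus (none); mem=40
  op24 P2: load  L0 → O/I/S on L0; bus BusRd; mem=9
  op25 P1: store L5 := 32 → I/M/I on L5; bus (none); mem=10
  op26 P1: store L6 := 85 → I/M/I on L6; bus (none); mem=40
  op27 P2: store L4 := 67 → I/I/M on L4; bus BusRdX; mem=90
  op28 P2: load  L2 → I/S/O on L2; bus (none); mem=90

state = O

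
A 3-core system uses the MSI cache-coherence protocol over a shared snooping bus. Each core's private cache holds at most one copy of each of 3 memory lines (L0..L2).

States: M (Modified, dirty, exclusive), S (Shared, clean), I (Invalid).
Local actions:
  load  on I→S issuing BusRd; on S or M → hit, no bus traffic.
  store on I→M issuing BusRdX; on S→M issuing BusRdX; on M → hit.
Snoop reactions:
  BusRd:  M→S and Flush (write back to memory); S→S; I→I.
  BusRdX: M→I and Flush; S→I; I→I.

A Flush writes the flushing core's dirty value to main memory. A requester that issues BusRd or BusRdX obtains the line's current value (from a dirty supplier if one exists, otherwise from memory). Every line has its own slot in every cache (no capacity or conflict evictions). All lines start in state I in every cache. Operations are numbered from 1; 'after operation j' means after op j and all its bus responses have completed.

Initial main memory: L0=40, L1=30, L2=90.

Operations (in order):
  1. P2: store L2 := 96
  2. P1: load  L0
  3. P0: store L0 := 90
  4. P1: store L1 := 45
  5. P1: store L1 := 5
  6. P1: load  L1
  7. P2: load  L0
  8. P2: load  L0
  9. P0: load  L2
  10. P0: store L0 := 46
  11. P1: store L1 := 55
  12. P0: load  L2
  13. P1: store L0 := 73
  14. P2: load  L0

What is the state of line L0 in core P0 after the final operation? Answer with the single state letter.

[1] P2: store L2 := 96 | P0:I, P1:I, P2:M(96) | bus: BusRdX
[2] P1: load  L0 | P0:I, P1:S(40), P2:I | bus: BusRd
[3] P0: store L0 := 90 | P0:M(90), P1:I, P2:I | bus: BusRdX
[4] P1: store L1 := 45 | P0:I, P1:M(45), P2:I | bus: BusRdX
[5] P1: store L1 := 5 | P0:I, P1:M(5), P2:I | bus: none
[6] P1: load  L1 | P0:I, P1:M(5), P2:I | bus: none
[7] P2: load  L0 | P0:S(90), P1:I, P2:S(90) | bus: BusRd,Flush
[8] P2: load  L0 | P0:S(90), P1:I, P2:S(90) | bus: none
[9] P0: load  L2 | P0:S(96), P1:I, P2:S(96) | bus: BusRd,Flush
[10] P0: store L0 := 46 | P0:M(46), P1:I, P2:I | bus: BusRdX
[11] P1: store L1 := 55 | P0:I, P1:M(55), P2:I | bus: none
[12] P0: load  L2 | P0:S(96), P1:I, P2:S(96) | bus: none
[13] P1: store L0 := 73 | P0:I, P1:M(73), P2:I | bus: BusRdX,Flush
[14] P2: load  L0 | P0:I, P1:S(73), P2:S(73) | bus: BusRd,Flush

state = I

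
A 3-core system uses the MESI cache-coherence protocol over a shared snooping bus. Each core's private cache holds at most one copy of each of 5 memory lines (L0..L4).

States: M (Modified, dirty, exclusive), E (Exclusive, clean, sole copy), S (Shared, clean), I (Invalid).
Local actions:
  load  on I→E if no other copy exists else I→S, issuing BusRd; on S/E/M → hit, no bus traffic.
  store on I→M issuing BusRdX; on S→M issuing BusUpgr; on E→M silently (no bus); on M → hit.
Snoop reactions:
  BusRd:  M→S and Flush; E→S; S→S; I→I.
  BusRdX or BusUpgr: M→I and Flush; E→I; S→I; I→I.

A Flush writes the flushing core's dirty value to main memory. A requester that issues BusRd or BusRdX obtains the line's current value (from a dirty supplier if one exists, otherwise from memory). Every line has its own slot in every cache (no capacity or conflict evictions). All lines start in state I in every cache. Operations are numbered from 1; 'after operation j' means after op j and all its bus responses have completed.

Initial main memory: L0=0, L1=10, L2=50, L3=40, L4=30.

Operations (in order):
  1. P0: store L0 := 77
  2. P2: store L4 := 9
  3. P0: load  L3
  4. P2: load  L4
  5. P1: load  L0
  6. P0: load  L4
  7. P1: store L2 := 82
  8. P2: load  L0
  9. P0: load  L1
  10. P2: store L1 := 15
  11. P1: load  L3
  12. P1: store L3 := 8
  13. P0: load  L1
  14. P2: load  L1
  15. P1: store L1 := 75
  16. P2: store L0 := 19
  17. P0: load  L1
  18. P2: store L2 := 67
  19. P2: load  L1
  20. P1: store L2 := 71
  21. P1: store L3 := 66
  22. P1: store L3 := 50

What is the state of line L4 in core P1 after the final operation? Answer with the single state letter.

step 1: P0: store L0 := 77  ⟶  MII  (L0)  txn=BusRdX  M[L0]=0
step 2: P2: store L4 := 9  ⟶  IIM  (L4)  txn=BusRdX  M[L4]=30
step 3: P0: load  L3  ⟶  EII  (L3)  txn=BusRd  M[L3]=40
step 4: P2: load  L4  ⟶  IIM  (L4)  txn=∅  M[L4]=30
step 5: P1: load  L0  ⟶  SSI  (L0)  txn=BusRd+Flush  M[L0]=77
step 6: P0: load  L4  ⟶  SIS  (L4)  txn=BusRd+Flush  M[L4]=9
step 7: P1: store L2 := 82  ⟶  IMI  (L2)  txn=BusRdX  M[L2]=50
step 8: P2: load  L0  ⟶  SSS  (L0)  txn=BusRd  M[L0]=77
step 9: P0: load  L1  ⟶  EII  (L1)  txn=BusRd  M[L1]=10
step 10: P2: store L1 := 15  ⟶  IIM  (L1)  txn=BusRdX  M[L1]=10
step 11: P1: load  L3  ⟶  SSI  (L3)  txn=BusRd  M[L3]=40
step 12: P1: store L3 := 8  ⟶  IMI  (L3)  txn=BusUpgr  M[L3]=40
step 13: P0: load  L1  ⟶  SIS  (L1)  txn=BusRd+Flush  M[L1]=15
step 14: P2: load  L1  ⟶  SIS  (L1)  txn=∅  M[L1]=15
step 15: P1: store L1 := 75  ⟶  IMI  (L1)  txn=BusRdX  M[L1]=15
step 16: P2: store L0 := 19  ⟶  IIM  (L0)  txn=BusUpgr  M[L0]=77
step 17: P0: load  L1  ⟶  SSI  (L1)  txn=BusRd+Flush  M[L1]=75
step 18: P2: store L2 := 67  ⟶  IIM  (L2)  txn=BusRdX+Flush  M[L2]=82
step 19: P2: load  L1  ⟶  SSS  (L1)  txn=BusRd  M[L1]=75
step 20: P1: store L2 := 71  ⟶  IMI  (L2)  txn=BusRdX+Flush  M[L2]=67
step 21: P1: store L3 := 66  ⟶  IMI  (L3)  txn=∅  M[L3]=40
step 22: P1: store L3 := 50  ⟶  IMI  (L3)  txn=∅  M[L3]=40

state = I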